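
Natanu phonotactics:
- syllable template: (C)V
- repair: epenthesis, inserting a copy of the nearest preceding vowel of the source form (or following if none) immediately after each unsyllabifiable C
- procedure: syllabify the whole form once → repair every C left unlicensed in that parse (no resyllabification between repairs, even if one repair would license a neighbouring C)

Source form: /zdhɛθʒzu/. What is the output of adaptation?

zɛdɛhɛθɛʒɛzu

Syllabifying with onset maximization leaves /z/, /d/, /θ/, /ʒ/ stranded (no codas are permitted; onsets are limited to one consonant).
Each unlicensed consonant becomes the onset of a new syllable: /z/ → /zɛ/, /d/ → /dɛ/, /θ/ → /θɛ/, /ʒ/ → /ʒɛ/.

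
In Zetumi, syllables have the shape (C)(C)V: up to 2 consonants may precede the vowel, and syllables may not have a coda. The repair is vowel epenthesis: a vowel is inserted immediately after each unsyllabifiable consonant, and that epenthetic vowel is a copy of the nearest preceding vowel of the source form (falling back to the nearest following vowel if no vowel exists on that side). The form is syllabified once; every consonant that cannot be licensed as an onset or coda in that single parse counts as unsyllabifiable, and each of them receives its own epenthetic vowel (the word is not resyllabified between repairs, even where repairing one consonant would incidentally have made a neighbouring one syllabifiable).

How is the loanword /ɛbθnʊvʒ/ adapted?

ɛbɛθnʊvʊʒʊ

The consonants /b/, /v/, /ʒ/ cannot be parsed into a legal (C)(C)V syllable (no codas are permitted; onsets may contain at most 2 consonants).
Inserting the epenthetic vowel yields /b/ → /bɛ/, /v/ → /vʊ/, /ʒ/ → /ʒʊ/.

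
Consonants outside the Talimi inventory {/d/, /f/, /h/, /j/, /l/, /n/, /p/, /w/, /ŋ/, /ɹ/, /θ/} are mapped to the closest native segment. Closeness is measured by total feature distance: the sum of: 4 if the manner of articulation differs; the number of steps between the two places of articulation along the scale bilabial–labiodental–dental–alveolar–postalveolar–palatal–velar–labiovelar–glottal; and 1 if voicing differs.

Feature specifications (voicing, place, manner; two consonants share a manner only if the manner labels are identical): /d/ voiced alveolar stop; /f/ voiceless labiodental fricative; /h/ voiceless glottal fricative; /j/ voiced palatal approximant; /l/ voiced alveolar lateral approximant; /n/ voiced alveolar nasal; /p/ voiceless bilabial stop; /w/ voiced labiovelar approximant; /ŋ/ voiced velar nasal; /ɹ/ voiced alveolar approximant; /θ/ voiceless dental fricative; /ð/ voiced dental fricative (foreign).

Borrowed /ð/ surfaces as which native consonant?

θ

/θ/ is closest: same manner (fricative), place distance 0 (dental→dental), voicing differs (+1); total 1. Next closest is /f/ at distance 2.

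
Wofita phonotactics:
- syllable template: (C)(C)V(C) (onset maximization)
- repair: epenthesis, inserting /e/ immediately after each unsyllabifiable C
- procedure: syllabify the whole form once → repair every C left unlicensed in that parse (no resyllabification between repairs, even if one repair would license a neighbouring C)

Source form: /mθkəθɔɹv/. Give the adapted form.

The consonants /m/, /v/ cannot be parsed into a legal (C)(C)V(C) syllable (at most one coda consonant is licensed; onsets may contain at most 2 consonants).
Inserting the epenthetic vowel yields /m/ → /me/, /v/ → /ve/.

meθkəθɔɹve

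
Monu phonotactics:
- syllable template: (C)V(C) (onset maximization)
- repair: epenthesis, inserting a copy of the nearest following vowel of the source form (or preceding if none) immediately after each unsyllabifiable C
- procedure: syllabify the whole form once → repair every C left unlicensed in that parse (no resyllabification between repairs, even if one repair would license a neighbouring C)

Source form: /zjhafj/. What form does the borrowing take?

Syllabifying with onset maximization leaves /z/, /j/, /j/ stranded (at most one coda consonant is licensed; onsets are limited to one consonant).
Each unlicensed consonant becomes the onset of a new syllable: /z/ → /za/, /j/ → /ja/, /j/ → /ja/.

zajahafja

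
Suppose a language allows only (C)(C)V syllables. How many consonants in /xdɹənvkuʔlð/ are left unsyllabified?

Under (C)(C)V, the unsyllabifiable consonants are /x/, /n/, /ʔ/, /l/, /ð/ (no codas are permitted; onsets may contain at most 2 consonants).

5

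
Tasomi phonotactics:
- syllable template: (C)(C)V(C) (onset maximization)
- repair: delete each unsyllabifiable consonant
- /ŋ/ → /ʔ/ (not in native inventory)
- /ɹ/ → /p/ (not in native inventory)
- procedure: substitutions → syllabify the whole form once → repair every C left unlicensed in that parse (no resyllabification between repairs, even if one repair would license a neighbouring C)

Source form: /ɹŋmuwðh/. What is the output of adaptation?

ʔmuw

Substitution: /ɹ/ → /p/, /ŋ/ → /ʔ/, giving /pʔmuwðh/.
Under (C)(C)V(C), the unsyllabifiable consonants are /p/, /ð/, /h/ (at most one coda consonant is licensed; onsets may contain at most 2 consonants).
Each unlicensed consonant is deleted: /p/, /ð/, /h/.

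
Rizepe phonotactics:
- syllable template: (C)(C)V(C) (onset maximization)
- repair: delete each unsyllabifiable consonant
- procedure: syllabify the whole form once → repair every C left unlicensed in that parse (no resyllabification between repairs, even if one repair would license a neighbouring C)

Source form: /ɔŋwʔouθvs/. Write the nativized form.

ɔŋwʔouθ

Syllabifying with onset maximization leaves /v/, /s/ stranded (at most one coda consonant is licensed; onsets may contain at most 2 consonants).
Each unlicensed consonant is deleted: /v/, /s/.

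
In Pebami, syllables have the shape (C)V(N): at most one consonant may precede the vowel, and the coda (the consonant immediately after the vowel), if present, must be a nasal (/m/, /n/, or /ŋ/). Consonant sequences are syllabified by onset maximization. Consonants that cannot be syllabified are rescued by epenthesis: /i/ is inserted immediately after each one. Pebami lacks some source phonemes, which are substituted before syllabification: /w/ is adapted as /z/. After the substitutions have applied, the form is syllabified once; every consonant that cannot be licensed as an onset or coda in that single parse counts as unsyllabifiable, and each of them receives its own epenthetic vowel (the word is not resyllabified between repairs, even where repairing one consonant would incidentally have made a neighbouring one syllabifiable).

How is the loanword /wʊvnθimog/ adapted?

zʊviniθimogi

Substitution: /w/ → /z/, giving /zʊvnθimog/.
The consonants /v/, /n/, /g/ cannot be parsed into a legal (C)V(N) syllable (only a nasal (/m/, /n/, or /ŋ/) is licensed in coda position; onsets are limited to one consonant).
Each unlicensed consonant becomes the onset of a new syllable: /v/ → /vi/, /n/ → /ni/, /g/ → /gi/.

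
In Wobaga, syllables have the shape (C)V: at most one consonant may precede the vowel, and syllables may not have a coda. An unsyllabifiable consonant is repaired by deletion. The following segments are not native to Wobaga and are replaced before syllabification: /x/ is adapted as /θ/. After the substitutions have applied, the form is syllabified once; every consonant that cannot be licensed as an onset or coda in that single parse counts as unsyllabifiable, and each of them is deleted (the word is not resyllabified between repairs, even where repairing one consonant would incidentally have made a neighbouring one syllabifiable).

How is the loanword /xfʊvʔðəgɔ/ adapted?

Substitution: /x/ → /θ/, giving /θfʊvʔðəgɔ/.
Under (C)V, the unsyllabifiable consonants are /θ/, /v/, /ʔ/ (no codas are permitted; onsets are limited to one consonant).
Deleting the stranded consonants removes /θ/, /v/, /ʔ/.

fʊðəgɔ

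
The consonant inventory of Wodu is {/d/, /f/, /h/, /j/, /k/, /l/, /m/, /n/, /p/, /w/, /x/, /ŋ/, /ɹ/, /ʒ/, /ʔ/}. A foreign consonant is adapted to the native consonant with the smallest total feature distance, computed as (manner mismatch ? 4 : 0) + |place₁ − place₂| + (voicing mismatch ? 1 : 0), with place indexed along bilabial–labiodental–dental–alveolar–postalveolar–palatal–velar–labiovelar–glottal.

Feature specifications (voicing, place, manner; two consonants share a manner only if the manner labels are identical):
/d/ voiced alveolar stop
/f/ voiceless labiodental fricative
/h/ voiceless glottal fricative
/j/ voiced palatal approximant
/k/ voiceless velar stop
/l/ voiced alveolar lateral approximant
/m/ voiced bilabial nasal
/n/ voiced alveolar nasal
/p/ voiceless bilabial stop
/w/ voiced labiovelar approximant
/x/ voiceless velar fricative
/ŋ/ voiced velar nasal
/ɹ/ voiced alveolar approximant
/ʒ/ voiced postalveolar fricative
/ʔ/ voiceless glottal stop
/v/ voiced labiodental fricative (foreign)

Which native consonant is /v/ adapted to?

f

/f/ is closest: same manner (fricative), place distance 0 (labiodental→labiodental), voicing differs (+1); total 1. Next closest is /ʒ/ at distance 3.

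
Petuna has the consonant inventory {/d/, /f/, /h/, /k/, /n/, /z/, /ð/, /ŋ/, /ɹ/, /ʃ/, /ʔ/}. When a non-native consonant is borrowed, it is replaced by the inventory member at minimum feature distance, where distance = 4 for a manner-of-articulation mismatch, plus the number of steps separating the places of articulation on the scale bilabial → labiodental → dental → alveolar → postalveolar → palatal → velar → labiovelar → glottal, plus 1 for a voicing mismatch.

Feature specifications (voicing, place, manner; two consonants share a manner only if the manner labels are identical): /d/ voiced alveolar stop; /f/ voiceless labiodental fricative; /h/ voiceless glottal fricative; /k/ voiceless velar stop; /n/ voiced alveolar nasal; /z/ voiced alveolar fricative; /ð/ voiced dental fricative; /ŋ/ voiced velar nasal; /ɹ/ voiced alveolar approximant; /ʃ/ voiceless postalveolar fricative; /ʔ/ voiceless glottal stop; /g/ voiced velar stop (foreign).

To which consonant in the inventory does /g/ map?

k

/k/ is closest: same manner (stop), place distance 0 (velar→velar), voicing differs (+1); total 1. Next closest is /d/ at distance 3.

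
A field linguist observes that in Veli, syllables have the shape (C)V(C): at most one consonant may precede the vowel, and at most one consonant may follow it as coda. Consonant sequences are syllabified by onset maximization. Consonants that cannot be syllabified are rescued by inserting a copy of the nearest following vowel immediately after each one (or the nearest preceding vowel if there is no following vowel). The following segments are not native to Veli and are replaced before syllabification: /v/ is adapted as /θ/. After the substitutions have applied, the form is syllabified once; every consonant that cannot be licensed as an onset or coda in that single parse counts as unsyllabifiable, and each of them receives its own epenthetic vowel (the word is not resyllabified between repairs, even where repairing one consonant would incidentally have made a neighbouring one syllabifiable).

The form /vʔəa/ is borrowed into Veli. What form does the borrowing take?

θəʔəa

Substitution: /v/ → /θ/, giving /θʔəa/.
Under (C)V(C), the unsyllabifiable consonants are /θ/ (at most one coda consonant is licensed; onsets are limited to one consonant).
Epenthesis after each stranded consonant: /θ/ → /θə/.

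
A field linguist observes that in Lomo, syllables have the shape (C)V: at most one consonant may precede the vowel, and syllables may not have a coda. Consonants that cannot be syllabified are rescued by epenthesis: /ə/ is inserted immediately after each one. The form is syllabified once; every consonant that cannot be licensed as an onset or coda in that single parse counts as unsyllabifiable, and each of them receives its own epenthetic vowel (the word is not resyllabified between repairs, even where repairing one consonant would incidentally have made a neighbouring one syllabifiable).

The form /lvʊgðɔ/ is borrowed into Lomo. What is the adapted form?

Under (C)V, the unsyllabifiable consonants are /l/, /g/ (no codas are permitted; onsets are limited to one consonant).
Each unlicensed consonant becomes the onset of a new syllable: /l/ → /lə/, /g/ → /gə/.

ləvʊgəðɔ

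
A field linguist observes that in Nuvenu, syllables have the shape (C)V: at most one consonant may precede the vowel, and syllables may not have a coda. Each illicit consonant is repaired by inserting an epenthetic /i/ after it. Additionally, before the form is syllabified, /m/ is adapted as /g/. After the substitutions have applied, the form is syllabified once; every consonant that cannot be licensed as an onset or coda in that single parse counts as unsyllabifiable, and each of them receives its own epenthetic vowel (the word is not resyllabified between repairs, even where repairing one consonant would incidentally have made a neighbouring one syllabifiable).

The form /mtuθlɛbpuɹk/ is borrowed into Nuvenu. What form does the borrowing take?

gituθilɛbipuɹiki

Substitution: /m/ → /g/, giving /gtuθlɛbpuɹk/.
The consonants /g/, /θ/, /b/, /ɹ/, /k/ cannot be parsed into a legal (C)V syllable (no codas are permitted; onsets are limited to one consonant).
Each unlicensed consonant becomes the onset of a new syllable: /g/ → /gi/, /θ/ → /θi/, /b/ → /bi/, /ɹ/ → /ɹi/, /k/ → /ki/.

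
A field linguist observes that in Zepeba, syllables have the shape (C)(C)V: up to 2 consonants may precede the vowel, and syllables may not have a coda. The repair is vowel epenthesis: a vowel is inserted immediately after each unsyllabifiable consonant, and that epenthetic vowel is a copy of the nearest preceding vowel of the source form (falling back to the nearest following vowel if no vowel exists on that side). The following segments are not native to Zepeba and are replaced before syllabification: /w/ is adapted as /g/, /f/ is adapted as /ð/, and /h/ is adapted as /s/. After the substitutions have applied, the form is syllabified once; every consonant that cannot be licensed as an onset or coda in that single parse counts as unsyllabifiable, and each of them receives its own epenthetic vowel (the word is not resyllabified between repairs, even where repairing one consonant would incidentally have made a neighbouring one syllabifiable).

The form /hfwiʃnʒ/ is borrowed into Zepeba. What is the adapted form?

siðgiʃiniʒi

Substitution: /h/ → /s/, /f/ → /ð/, /w/ → /g/, giving /sðgiʃnʒ/.
Syllabifying with onset maximization leaves /s/, /ʃ/, /n/, /ʒ/ stranded (no codas are permitted; onsets may contain at most 2 consonants).
Epenthesis after each stranded consonant: /s/ → /si/, /ʃ/ → /ʃi/, /n/ → /ni/, /ʒ/ → /ʒi/.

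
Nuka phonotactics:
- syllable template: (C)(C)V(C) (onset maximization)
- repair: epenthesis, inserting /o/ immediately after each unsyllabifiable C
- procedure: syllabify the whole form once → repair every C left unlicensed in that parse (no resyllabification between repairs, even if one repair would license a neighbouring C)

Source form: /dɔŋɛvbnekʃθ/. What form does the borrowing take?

dɔŋɛvbnekʃoθo

Under (C)(C)V(C), the unsyllabifiable consonants are /ʃ/, /θ/ (at most one coda consonant is licensed; onsets may contain at most 2 consonants).
Each unlicensed consonant becomes the onset of a new syllable: /ʃ/ → /ʃo/, /θ/ → /θo/.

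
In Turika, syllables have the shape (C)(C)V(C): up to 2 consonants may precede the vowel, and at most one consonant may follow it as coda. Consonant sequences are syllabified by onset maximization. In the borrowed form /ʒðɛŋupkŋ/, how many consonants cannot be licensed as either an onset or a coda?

2

Syllabifying with onset maximization leaves /k/, /ŋ/ stranded (at most one coda consonant is licensed; onsets may contain at most 2 consonants).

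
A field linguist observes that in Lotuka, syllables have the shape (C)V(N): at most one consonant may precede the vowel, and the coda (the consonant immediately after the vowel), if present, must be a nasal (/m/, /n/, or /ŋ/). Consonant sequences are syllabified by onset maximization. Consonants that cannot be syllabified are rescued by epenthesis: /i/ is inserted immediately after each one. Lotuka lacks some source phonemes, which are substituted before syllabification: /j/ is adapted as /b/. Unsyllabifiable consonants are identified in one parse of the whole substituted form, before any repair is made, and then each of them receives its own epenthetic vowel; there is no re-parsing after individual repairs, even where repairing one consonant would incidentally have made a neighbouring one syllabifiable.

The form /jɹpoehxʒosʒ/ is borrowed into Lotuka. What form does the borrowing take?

biɹipoehixiʒosiʒi

Substitution: /j/ → /b/, giving /bɹpoehxʒosʒ/.
Under (C)V(N), the unsyllabifiable consonants are /b/, /ɹ/, /h/, /x/, /s/, /ʒ/ (only a nasal (/m/, /n/, or /ŋ/) is licensed in coda position; onsets are limited to one consonant).
Epenthesis after each stranded consonant: /b/ → /bi/, /ɹ/ → /ɹi/, /h/ → /hi/, /x/ → /xi/, /s/ → /si/, /ʒ/ → /ʒi/.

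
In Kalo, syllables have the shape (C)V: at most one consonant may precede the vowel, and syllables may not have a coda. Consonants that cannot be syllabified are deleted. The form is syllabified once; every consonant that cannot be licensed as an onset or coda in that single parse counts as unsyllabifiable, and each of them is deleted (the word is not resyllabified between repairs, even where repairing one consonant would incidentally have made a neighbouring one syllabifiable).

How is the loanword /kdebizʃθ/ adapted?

Under (C)V, the unsyllabifiable consonants are /k/, /z/, /ʃ/, /θ/ (no codas are permitted; onsets are limited to one consonant).
Each unlicensed consonant is deleted: /k/, /z/, /ʃ/, /θ/.

debi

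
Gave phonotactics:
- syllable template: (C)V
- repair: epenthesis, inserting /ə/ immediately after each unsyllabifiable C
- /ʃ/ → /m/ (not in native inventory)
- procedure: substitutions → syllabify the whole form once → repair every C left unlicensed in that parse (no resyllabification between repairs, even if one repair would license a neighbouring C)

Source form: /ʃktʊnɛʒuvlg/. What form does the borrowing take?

məkətʊnɛʒuvələgə

Substitution: /ʃ/ → /m/, giving /mktʊnɛʒuvlg/.
The consonants /m/, /k/, /v/, /l/, /g/ cannot be parsed into a legal (C)V syllable (no codas are permitted; onsets are limited to one consonant).
Inserting the epenthetic vowel yields /m/ → /mə/, /k/ → /kə/, /v/ → /və/, /l/ → /lə/, /g/ → /gə/.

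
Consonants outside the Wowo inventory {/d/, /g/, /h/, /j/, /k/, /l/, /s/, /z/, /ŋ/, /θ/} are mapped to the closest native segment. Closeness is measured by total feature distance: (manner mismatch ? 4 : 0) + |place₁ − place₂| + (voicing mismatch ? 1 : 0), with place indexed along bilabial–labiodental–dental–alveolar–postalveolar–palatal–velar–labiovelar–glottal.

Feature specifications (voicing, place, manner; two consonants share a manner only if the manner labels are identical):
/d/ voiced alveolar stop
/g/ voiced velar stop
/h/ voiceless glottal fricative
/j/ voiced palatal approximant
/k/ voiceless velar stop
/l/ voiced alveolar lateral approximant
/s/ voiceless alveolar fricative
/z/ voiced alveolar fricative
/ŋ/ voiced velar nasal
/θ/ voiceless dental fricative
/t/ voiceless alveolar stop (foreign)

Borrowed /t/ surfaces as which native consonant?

/d/ is closest: same manner (stop), place distance 0 (alveolar→alveolar), voicing differs (+1); total 1. Next closest is /k/ at distance 3.

d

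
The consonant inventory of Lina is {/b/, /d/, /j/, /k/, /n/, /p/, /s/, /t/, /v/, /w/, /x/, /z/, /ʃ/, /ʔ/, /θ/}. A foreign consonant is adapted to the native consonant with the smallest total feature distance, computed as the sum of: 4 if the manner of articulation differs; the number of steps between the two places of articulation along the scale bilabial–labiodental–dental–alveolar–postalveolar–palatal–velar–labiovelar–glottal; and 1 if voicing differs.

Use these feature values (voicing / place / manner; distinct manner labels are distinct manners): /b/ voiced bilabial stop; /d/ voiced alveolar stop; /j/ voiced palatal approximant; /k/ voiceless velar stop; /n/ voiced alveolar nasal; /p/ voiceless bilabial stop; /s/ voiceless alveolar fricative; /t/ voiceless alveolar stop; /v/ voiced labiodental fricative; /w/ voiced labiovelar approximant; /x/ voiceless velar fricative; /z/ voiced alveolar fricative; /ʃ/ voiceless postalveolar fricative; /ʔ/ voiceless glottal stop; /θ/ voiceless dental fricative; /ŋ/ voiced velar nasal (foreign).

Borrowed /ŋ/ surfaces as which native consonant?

n

/n/ is closest: same manner (nasal), place distance 3 (velar→alveolar), same voicing; total 3. Next closest is /j/ at distance 5.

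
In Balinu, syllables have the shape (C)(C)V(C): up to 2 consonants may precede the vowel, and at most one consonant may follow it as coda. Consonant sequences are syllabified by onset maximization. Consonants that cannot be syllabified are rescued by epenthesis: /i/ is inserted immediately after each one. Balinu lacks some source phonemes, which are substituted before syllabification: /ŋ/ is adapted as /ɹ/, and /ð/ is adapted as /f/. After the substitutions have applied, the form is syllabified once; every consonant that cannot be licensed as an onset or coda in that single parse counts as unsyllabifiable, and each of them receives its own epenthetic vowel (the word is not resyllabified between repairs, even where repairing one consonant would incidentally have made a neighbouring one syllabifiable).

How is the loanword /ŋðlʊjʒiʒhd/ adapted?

ɹiflʊjʒiʒhidi

Substitution: /ŋ/ → /ɹ/, /ð/ → /f/, giving /ɹflʊjʒiʒhd/.
Syllabifying with onset maximization leaves /ɹ/, /h/, /d/ stranded (at most one coda consonant is licensed; onsets may contain at most 2 consonants).
Inserting the epenthetic vowel yields /ɹ/ → /ɹi/, /h/ → /hi/, /d/ → /di/.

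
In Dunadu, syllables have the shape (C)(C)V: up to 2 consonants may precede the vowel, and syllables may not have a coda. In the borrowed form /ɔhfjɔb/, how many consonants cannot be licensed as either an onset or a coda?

2

The consonants /h/, /b/ cannot be parsed into a legal (C)(C)V syllable (no codas are permitted; onsets may contain at most 2 consonants).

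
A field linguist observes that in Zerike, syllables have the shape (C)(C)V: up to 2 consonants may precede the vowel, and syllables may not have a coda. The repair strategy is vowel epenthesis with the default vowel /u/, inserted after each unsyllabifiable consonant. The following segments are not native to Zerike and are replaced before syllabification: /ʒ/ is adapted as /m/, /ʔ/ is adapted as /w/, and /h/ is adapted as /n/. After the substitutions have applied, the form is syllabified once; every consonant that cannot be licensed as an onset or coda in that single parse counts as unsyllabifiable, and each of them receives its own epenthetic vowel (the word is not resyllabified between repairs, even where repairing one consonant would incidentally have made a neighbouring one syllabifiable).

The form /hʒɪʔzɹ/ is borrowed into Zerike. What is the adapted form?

nmɪwuzuɹu

Substitution: /h/ → /n/, /ʒ/ → /m/, /ʔ/ → /w/, giving /nmɪwzɹ/.
Syllabifying with onset maximization leaves /w/, /z/, /ɹ/ stranded (no codas are permitted; onsets may contain at most 2 consonants).
Epenthesis after each stranded consonant: /w/ → /wu/, /z/ → /zu/, /ɹ/ → /ɹu/.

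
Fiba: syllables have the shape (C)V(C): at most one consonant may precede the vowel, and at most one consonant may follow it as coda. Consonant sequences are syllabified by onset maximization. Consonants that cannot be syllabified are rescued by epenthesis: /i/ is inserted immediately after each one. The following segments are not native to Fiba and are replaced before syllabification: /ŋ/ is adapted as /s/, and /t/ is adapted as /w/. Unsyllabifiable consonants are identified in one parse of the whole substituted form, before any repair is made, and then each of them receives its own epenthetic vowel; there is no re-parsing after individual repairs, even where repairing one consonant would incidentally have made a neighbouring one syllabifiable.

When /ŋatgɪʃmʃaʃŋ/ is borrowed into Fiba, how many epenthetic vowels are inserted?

After substitution the input is /sawgɪʃmʃaʃs/.
The unsyllabifiable consonants are /m/, /s/; each receives one epenthetic vowel.

2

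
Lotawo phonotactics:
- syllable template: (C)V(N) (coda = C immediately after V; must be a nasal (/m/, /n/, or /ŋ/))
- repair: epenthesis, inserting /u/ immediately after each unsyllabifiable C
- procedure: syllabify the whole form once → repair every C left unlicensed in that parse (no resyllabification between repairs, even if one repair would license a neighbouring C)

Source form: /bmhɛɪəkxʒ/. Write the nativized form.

Under (C)V(N), the unsyllabifiable consonants are /b/, /m/, /k/, /x/, /ʒ/ (only a nasal (/m/, /n/, or /ŋ/) is licensed in coda position; onsets are limited to one consonant).
Each unlicensed consonant becomes the onset of a new syllable: /b/ → /bu/, /m/ → /mu/, /k/ → /ku/, /x/ → /xu/, /ʒ/ → /ʒu/.

bumuhɛɪəkuxuʒu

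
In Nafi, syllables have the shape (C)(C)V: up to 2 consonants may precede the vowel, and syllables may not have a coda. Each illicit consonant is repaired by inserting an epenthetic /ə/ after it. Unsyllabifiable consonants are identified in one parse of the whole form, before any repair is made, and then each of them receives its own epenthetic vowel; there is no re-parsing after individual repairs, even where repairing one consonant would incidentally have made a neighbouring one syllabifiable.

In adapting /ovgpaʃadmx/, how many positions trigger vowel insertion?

The unsyllabifiable consonants are /v/, /d/, /m/, /x/; each receives one epenthetic vowel.

4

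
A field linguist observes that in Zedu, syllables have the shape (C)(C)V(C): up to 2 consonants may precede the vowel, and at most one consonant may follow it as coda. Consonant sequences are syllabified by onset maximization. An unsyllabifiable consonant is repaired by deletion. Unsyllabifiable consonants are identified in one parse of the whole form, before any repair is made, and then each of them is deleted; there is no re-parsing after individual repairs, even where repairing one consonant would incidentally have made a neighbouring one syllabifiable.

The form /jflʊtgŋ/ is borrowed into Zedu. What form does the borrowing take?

Under (C)(C)V(C), the unsyllabifiable consonants are /j/, /g/, /ŋ/ (at most one coda consonant is licensed; onsets may contain at most 2 consonants).
Deleting the stranded consonants removes /j/, /g/, /ŋ/.

flʊt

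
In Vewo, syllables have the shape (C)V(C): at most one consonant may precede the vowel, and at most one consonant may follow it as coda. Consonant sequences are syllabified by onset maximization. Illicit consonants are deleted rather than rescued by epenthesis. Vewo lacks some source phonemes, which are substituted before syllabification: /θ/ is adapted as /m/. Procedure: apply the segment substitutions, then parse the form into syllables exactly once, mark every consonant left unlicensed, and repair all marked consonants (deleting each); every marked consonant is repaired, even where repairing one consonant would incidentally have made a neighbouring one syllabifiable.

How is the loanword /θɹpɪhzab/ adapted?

pɪhzab

Substitution: /θ/ → /m/, giving /mɹpɪhzab/.
The consonants /m/, /ɹ/ cannot be parsed into a legal (C)V(C) syllable (at most one coda consonant is licensed; onsets are limited to one consonant).
Deleting the stranded consonants removes /m/, /ɹ/.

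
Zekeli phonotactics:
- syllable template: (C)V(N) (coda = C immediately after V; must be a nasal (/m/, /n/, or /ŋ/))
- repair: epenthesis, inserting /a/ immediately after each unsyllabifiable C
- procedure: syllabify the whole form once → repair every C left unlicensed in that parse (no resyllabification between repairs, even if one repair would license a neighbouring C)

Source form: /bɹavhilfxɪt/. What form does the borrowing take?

baɹavahilafaxɪta

Under (C)V(N), the unsyllabifiable consonants are /b/, /v/, /l/, /f/, /t/ (only a nasal (/m/, /n/, or /ŋ/) is licensed in coda position; onsets are limited to one consonant).
Inserting the epenthetic vowel yields /b/ → /ba/, /v/ → /va/, /l/ → /la/, /f/ → /fa/, /t/ → /ta/.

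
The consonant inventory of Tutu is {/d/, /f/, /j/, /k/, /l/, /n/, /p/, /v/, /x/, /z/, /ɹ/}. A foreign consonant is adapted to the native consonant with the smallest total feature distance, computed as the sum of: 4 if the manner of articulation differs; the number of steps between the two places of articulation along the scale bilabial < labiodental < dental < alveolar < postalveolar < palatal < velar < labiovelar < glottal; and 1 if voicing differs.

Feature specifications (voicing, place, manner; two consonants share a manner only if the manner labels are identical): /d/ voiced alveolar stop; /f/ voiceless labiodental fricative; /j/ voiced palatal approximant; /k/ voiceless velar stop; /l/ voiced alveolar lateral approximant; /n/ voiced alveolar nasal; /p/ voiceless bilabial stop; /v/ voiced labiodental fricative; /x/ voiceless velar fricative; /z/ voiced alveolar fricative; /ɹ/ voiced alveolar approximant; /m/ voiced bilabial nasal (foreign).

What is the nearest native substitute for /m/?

n

/n/ is closest: same manner (nasal), place distance 3 (bilabial→alveolar), same voicing; total 3. Next closest is /p/ at distance 5.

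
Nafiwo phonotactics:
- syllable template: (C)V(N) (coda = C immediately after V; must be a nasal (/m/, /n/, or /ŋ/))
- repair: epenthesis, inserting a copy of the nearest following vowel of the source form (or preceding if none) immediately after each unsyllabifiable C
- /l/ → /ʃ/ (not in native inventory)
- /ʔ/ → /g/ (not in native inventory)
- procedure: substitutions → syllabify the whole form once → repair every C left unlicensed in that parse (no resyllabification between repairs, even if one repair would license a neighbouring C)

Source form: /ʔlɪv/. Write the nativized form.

Substitution: /ʔ/ → /g/, /l/ → /ʃ/, giving /gʃɪv/.
The consonants /g/, /v/ cannot be parsed into a legal (C)V(N) syllable (only a nasal (/m/, /n/, or /ŋ/) is licensed in coda position; onsets are limited to one consonant).
Each unlicensed consonant becomes the onset of a new syllable: /g/ → /gɪ/, /v/ → /vɪ/.

gɪʃɪvɪ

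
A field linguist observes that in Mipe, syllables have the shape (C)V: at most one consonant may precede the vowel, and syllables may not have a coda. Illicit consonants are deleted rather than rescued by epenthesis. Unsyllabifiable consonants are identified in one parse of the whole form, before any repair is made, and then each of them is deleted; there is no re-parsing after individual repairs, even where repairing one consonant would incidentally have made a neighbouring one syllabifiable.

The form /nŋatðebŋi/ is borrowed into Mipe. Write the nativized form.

ŋaðeŋi

The consonants /n/, /t/, /b/ cannot be parsed into a legal (C)V syllable (no codas are permitted; onsets are limited to one consonant).
Each unlicensed consonant is deleted: /n/, /t/, /b/.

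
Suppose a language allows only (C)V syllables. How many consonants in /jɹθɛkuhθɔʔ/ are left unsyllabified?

Under (C)V, the unsyllabifiable consonants are /j/, /ɹ/, /h/, /ʔ/ (no codas are permitted; onsets are limited to one consonant).

4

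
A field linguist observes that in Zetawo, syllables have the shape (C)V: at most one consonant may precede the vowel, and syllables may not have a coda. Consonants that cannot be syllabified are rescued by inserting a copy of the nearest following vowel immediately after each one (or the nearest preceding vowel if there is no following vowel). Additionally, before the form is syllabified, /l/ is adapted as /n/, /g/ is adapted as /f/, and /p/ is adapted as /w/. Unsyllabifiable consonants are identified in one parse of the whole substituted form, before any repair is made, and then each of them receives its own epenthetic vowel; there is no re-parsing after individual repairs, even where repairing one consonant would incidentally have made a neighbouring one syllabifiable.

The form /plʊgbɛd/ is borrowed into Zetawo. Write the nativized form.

Substitution: /p/ → /w/, /l/ → /n/, /g/ → /f/, giving /wnʊfbɛd/.
Syllabifying with onset maximization leaves /w/, /f/, /d/ stranded (no codas are permitted; onsets are limited to one consonant).
Inserting the epenthetic vowel yields /w/ → /wʊ/, /f/ → /fɛ/, /d/ → /dɛ/.

wʊnʊfɛbɛdɛ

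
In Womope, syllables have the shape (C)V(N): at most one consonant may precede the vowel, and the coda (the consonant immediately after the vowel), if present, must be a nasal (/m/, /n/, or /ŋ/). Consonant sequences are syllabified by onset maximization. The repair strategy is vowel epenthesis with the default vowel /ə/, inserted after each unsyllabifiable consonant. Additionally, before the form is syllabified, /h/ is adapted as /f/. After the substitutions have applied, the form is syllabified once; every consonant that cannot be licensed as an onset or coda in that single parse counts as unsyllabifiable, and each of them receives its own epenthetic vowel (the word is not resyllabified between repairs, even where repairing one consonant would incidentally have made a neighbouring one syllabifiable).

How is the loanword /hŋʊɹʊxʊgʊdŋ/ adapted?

fəŋʊɹʊxʊgʊdəŋə

Substitution: /h/ → /f/, giving /fŋʊɹʊxʊgʊdŋ/.
Syllabifying with onset maximization leaves /f/, /d/, /ŋ/ stranded (only a nasal (/m/, /n/, or /ŋ/) is licensed in coda position; onsets are limited to one consonant).
Epenthesis after each stranded consonant: /f/ → /fə/, /d/ → /də/, /ŋ/ → /ŋə/.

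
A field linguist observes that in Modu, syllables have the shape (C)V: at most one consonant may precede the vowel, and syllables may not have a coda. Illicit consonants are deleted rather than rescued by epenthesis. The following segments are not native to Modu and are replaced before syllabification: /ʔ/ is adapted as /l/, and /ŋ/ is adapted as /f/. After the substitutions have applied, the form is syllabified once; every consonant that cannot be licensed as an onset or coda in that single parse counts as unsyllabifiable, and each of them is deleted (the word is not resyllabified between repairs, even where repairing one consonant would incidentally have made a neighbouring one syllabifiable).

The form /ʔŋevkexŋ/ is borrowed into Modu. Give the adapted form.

Substitution: /ʔ/ → /l/, /ŋ/ → /f/, giving /lfevkexf/.
Syllabifying with onset maximization leaves /l/, /v/, /x/, /f/ stranded (no codas are permitted; onsets are limited to one consonant).
Deleting the stranded consonants removes /l/, /v/, /x/, /f/.

feke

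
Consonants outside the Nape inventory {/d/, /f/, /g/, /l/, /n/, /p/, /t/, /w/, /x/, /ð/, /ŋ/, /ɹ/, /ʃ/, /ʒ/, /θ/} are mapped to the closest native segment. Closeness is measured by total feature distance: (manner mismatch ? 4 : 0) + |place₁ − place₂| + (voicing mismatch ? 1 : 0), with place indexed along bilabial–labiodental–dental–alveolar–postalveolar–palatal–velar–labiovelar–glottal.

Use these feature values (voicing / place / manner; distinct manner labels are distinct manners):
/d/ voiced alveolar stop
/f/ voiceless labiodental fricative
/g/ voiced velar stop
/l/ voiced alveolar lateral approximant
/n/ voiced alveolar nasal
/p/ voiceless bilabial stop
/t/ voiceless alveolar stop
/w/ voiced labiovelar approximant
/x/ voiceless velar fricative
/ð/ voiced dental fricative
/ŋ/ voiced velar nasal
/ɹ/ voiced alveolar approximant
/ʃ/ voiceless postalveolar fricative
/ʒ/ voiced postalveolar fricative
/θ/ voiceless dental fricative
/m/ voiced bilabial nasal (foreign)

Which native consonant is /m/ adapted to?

n

/n/ is closest: same manner (nasal), place distance 3 (bilabial→alveolar), same voicing; total 3. Next closest is /p/ at distance 5.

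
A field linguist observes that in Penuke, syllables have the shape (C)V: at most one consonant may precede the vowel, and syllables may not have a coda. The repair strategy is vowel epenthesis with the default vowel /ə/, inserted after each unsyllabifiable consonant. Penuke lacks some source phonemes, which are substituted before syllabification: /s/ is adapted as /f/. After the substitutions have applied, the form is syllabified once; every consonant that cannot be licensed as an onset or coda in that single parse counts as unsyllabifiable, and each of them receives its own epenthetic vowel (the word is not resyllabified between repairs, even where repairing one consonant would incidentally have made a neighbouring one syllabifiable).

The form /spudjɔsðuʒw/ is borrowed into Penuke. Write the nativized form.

fəpudəjɔfəðuʒəwə

Substitution: /s/ → /f/, giving /fpudjɔfðuʒw/.
Syllabifying with onset maximization leaves /f/, /d/, /f/, /ʒ/, /w/ stranded (no codas are permitted; onsets are limited to one consonant).
Epenthesis after each stranded consonant: /f/ → /fə/, /d/ → /də/, /f/ → /fə/, /ʒ/ → /ʒə/, /w/ → /wə/.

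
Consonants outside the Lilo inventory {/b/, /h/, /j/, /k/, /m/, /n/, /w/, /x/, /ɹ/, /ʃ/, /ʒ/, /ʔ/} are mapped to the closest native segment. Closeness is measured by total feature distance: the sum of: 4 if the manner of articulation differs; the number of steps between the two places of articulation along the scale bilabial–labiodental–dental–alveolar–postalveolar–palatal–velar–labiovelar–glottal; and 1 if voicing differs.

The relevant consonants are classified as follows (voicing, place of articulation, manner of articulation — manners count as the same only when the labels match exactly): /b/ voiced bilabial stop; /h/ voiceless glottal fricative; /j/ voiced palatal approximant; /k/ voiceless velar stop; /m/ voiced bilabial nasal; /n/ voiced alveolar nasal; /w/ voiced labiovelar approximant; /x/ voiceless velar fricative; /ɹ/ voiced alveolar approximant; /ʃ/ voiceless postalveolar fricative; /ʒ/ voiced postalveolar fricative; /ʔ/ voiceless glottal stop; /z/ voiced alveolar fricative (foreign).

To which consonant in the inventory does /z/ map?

/ʒ/ is closest: same manner (fricative), place distance 1 (alveolar→postalveolar), same voicing; total 1. Next closest is /ʃ/ at distance 2.

ʒ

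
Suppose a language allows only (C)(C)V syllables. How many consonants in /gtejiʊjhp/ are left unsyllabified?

3

Syllabifying with onset maximization leaves /j/, /h/, /p/ stranded (no codas are permitted; onsets may contain at most 2 consonants).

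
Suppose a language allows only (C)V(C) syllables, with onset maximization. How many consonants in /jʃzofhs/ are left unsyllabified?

Syllabifying with onset maximization leaves /j/, /ʃ/, /h/, /s/ stranded (at most one coda consonant is licensed; onsets are limited to one consonant).

4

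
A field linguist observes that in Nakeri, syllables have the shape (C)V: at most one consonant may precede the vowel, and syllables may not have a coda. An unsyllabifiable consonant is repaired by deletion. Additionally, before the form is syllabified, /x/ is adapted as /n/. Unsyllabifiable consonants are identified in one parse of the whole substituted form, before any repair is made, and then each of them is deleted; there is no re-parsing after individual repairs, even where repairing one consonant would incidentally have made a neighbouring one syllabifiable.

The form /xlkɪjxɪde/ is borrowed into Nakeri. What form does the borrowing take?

Substitution: /x/ → /n/, giving /nlkɪjnɪde/.
Under (C)V, the unsyllabifiable consonants are /n/, /l/, /j/ (no codas are permitted; onsets are limited to one consonant).
Deletion applies to /n/, /l/, /j/.

kɪnɪde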